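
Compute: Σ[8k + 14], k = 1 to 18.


Σ(8k+14) = 8·Σk + 14·n
= 8·171 + 14·18
= 1368 + 252 = 1620

Σ = 1620


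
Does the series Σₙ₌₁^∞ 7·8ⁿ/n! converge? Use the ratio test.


aₙ = 7·8^n/n!
a_{n+1}/aₙ = 8^(n+1)/(n+1)! × n!/8^n  (constant 7 cancels)
= 8/(n+1)
L = lim(n→∞) 8/(n+1) = 0
L < 1 → series CONVERGES

Converges (ratio test: L = 0 < 1)


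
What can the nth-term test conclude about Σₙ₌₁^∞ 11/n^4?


lim(n→∞) 11/n^4 = 0
lim aₙ = 0 → nth-term test is INCONCLUSIVE
(Need other tests; this is actually a convergent p-series with p=4 > 1)

Inconclusive (lim aₙ = 0; need another test)


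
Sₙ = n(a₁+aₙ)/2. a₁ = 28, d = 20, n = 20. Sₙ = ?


aₙ = 28 + (20-1)×20 = 408
Sₙ = n(a₁+aₙ)/2 = 20×(28+408)/2
= 20×436/2 = 4360

S_20 = 4360


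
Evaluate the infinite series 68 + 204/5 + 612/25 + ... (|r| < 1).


S∞ = a₁/(1-r) = 68/(1 - 3/5)
= 68/(2/5)
= 170

S∞ = 170


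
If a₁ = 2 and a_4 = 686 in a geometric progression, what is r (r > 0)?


r^(n-1) = aₙ/a₁
r^3 = 686/2 = 343
r = 343^(1/3)
= 7

r = 7


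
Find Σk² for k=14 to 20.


Σₖ₌14^20 k² = Σₖ₌₁^20 k² − Σₖ₌₁^13 k²
= 20·21·41/6 − 13·14·27/6
= 2870 − 819 = 2051

Σk² = 2051


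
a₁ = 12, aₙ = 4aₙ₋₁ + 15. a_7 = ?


Computing step by step:
a_1 = 12
a_2 = 63
a_3 = 267
a_4 = 1083
a_5 = 4347
a_6 = 17403
a_7 = 69627


a_7 = 69627


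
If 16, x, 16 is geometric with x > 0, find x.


GM = √(16×16) = √256 = 16

GM = 16


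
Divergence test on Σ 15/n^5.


lim(n→∞) 15/n^5 = 0
lim aₙ = 0 → nth-term test is INCONCLUSIVE
(Need other tests; this is actually a convergent p-series with p=5 > 1)

Inconclusive (lim aₙ = 0; need another test)


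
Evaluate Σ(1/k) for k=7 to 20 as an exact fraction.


Σₖ₌7^20 1/k = 1/7 + 1/8 + 1/9 + ... + 1/20
= 89061751/77597520
≈ 1.1477

Sum = 89061751/77597520 ≈ 1.1477


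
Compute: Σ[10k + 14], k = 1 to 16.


Σ(10k+14) = 10·Σk + 14·n
= 10·136 + 14·16
= 1360 + 224 = 1584

Σ = 1584


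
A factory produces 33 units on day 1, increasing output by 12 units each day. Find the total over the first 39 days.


aₙ = 33 + (39-1)×12 = 489
Sₙ = n(a₁+aₙ)/2 = 39×(33+489)/2
= 39×522/2 = 10179

S_39 = 10179


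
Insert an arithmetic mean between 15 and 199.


AM = (15 + 199)/2 = 214/2 = 107

AM = 107


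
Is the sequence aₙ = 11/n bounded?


a₁ = 11, a₂ = 11/2, a₃ = 11/3, ...
0 < aₙ ≤ 11 for all n ≥ 1
Lower bound: 0, Upper bound: 11
The sequence IS bounded

Bounded (0 < aₙ ≤ 11)


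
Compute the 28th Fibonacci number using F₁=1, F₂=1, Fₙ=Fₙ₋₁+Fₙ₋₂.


Fibonacci sequence: 1, 1, 2, 3, 5, 8, 13, 21, 34, 55, 89, ...
F(28) = 317811

F(28) = 317811


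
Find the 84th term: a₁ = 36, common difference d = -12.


aₙ = a₁ + (n-1)d
= 36 + (84-1)×-12
= 36 - 996
= -960

a_84 = -960


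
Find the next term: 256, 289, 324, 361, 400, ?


Pattern: perfect squares: n²
Terms: 256, 289, 324, 361, 400
Next term = 441

Next term = 441


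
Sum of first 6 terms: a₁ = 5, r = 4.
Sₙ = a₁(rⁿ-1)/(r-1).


Sₙ = 5×(4^6 - 1)/(4 - 1)
= 5×(4096 - 1)/3
= 5×4095/3
= 6825

S_6 = 6825


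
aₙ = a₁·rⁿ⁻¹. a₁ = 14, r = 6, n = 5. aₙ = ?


aₙ = a₁·r^(n-1)
= 14×6^4
= 14×1296
= 18144

a_5 = 18144


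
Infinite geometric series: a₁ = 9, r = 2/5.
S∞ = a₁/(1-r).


S∞ = a₁/(1-r) = 9/(1 - 2/5)
= 9/(3/5)
= 15

S∞ = 15


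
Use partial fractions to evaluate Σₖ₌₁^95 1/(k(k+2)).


1/(k(k+2)) = (1/2)·(1/k - 1/(k+2)) (partial fractions)
Telescoping: Σ = (1/2)·(1 + 1/2 - 1/96 - 1/97) = 13775/18624

Sum = 13775/18624


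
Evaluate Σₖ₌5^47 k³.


Σₖ₌5^47 k³ = [47·48/2]² − [4·5/2]²
= 1272384 − 100 = 1272284

Σk³ = 1272284


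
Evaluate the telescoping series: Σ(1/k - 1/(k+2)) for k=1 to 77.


Telescoping with gap 2: two head and two tail terms survive.
= (1 + 1/2) - (1/78 + 1/79)
= 3/2 - 1/78 - 1/79 = 4543/3081

Sum = 4543/3081


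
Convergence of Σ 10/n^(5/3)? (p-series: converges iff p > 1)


p-series test: Σ c/n^p converges if p > 1, diverges if p ≤ 1 (constant c > 0 doesn't affect convergence).
p = 5/3
5/3 > 1 → CONVERGES

Converges (p = 5/3 > 1)


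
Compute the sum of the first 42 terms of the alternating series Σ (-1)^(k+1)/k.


S = 1 - 1/2 + 1/3 - 1/4 + 1/5 - 1/6 + 1/7 - 1/8 ± ...
= 0.6814
(Full series converges to +ln(2) ≈ +0.6931)

S_42 = 0.6814


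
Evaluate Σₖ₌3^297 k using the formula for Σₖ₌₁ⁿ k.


Σₖ₌3^297 k = Σₖ₌₁^297 k − Σₖ₌₁^2 k
= 297·298/2 − 2·3/2
= 44253 − 3 = 44250

Σk = 44250


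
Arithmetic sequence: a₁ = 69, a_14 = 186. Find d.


d = (aₙ - a₁)/(n-1)
= (186 - 69)/(14-1)
= 117/13 = 9

d = 9


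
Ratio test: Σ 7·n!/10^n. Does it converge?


aₙ = 7·n!/10^n
a_{n+1}/aₙ = (n+1)!/10^(n+1) × 10^n/n!  (constant 7 cancels)
= (n+1)/10
L = lim(n→∞) (n+1)/10 = ∞
L > 1 → series DIVERGES

Diverges (ratio test: L = ∞ > 1)


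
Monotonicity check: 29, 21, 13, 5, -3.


Differences: -8, -8, -8, -8
All differences < 0 → strictly DECREASING

Monotonically decreasing


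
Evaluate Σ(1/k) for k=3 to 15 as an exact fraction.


Σₖ₌3^15 1/k = 1/3 + 1/4 + 1/5 + ... + 1/15
= 655217/360360
≈ 1.8182

Sum = 655217/360360 ≈ 1.8182


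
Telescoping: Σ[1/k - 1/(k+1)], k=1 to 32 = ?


Telescoping: adjacent terms cancel.
= 1/1 - 1/33
= 1 - 1/33 = 32/33

Sum = 32/33


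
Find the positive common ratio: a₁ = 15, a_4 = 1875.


r^(n-1) = aₙ/a₁
r^3 = 1875/15 = 125
r = 125^(1/3)
= 5

r = 5


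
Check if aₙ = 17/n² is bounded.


a₁ = 17, a₂ = 17/4, a₃ = 17/9, ...
0 < aₙ ≤ 17 for all n ≥ 1
The sequence IS bounded

Bounded (0 < aₙ ≤ 17)


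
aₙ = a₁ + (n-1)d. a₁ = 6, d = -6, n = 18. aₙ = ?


aₙ = a₁ + (n-1)d
= 6 + (18-1)×-6
= 6 - 102
= -96

a_18 = -96


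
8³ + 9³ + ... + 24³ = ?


Σₖ₌8^24 k³ = [24·25/2]² − [7·8/2]²
= 90000 − 784 = 89216

Σk³ = 89216


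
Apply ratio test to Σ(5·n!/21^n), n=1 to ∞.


aₙ = 5·n!/21^n
a_{n+1}/aₙ = (n+1)!/21^(n+1) × 21^n/n!  (constant 5 cancels)
= (n+1)/21
L = lim(n→∞) (n+1)/21 = ∞
L > 1 → series DIVERGES

Diverges (ratio test: L = ∞ > 1)


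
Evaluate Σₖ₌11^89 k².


Σₖ₌11^89 k² = Σₖ₌₁^89 k² − Σₖ₌₁^10 k²
= 89·90·179/6 − 10·11·21/6
= 238965 − 385 = 238580

Σk² = 238580


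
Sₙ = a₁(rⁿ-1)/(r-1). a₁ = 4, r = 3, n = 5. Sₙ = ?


Sₙ = 4×(3^5 - 1)/(3 - 1)
= 4×(243 - 1)/2
= 4×242/2
= 484

S_5 = 484


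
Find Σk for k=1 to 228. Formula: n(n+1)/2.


n(n+1)/2 = 228×229/2 = 52212/2 = 26106

Σk = 26106


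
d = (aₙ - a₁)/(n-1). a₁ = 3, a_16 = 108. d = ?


d = (aₙ - a₁)/(n-1)
= (108 - 3)/(16-1)
= 105/15 = 7

d = 7


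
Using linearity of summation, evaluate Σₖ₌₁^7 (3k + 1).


Σ(3k+1) = 3·Σk + 1·n
= 3·28 + 1·7
= 84 + 7 = 91

Σ = 91


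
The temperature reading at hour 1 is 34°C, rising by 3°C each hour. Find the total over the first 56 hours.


aₙ = 34 + (56-1)×3 = 199
Sₙ = n(a₁+aₙ)/2 = 56×(34+199)/2
= 56×233/2 = 6524

S_56 = 6524


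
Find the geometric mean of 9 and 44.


GM = √(9×44) = √396 = 19.8997

GM = 19.8997


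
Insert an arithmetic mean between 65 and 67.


AM = (65 + 67)/2 = 132/2 = 66

AM = 66


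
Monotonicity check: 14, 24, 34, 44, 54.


Differences: 10, 10, 10, 10
All differences > 0 → strictly INCREASING

Monotonically increasing


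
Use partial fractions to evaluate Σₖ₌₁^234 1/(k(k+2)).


1/(k(k+2)) = (1/2)·(1/k - 1/(k+2)) (partial fractions)
Telescoping: Σ = (1/2)·(1 + 1/2 - 1/235 - 1/236) = 82719/110920

Sum = 82719/110920


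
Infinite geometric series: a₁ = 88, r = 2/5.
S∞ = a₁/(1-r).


S∞ = a₁/(1-r) = 88/(1 - 2/5)
= 88/(3/5)
= 440/3

S∞ = 440/3


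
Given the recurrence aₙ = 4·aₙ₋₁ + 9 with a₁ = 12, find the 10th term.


Computing step by step:
a_1 = 12
a_2 = 57
a_3 = 237
a_4 = 957
a_5 = 3837
a_6 = 15357
a_7 = 61437
a_8 = 245757
a_9 = 983037
a_10 = 3932157


a_10 = 3932157


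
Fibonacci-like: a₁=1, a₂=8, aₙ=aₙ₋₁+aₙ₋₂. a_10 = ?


Computing iteratively: 1, 8, 9, 17, 26, 43, 69, 112, 181, 293
a_10 = 293

a_10 = 293


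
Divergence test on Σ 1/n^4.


lim(n→∞) 1/n^4 = 0
lim aₙ = 0 → nth-term test is INCONCLUSIVE
(Need other tests; this is actually a convergent p-series with p=4 > 1)

Inconclusive (lim aₙ = 0; need another test)


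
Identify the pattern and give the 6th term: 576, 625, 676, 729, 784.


Pattern: perfect squares: n²
Terms: 576, 625, 676, 729, 784
Next term = 841

Next term = 841


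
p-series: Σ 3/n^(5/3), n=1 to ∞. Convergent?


p-series test: Σ c/n^p converges if p > 1, diverges if p ≤ 1 (constant c > 0 doesn't affect convergence).
p = 5/3
5/3 > 1 → CONVERGES

Converges (p = 5/3 > 1)


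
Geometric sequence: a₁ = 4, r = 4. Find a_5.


aₙ = a₁·r^(n-1)
= 4×4^4
= 4×256
= 1024

a_5 = 1024


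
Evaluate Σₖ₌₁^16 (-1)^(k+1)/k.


S = 1 - 1/2 + 1/3 - 1/4 + 1/5 - 1/6 + 1/7 - 1/8 ± ...
= 0.6629
(Full series converges to +ln(2) ≈ +0.6931)

S_16 = 0.6629


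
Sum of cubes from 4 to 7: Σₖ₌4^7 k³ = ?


Σₖ₌4^7 k³ = [7·8/2]² − [3·4/2]²
= 784 − 36 = 748

Σk³ = 748


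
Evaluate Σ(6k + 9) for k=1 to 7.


Σ(6k+9) = 6·Σk + 9·n
= 6·28 + 9·7
= 168 + 63 = 231

Σ = 231


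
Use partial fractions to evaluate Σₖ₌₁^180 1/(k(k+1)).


1/(k(k+1)) = 1/k - 1/(k+1) (partial fractions)
Telescoping: Σ = 1 - 1/181 = 180/181

Sum = 180/181


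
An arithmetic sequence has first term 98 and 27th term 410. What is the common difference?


d = (aₙ - a₁)/(n-1)
= (410 - 98)/(27-1)
= 312/26 = 12

d = 12


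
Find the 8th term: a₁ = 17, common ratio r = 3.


aₙ = a₁·r^(n-1)
= 17×3^7
= 17×2187
= 37179

a_8 = 37179


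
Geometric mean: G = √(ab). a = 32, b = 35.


GM = √(32×35) = √1120 = 33.4664

GM = 33.4664


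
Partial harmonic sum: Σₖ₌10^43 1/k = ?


Σₖ₌10^43 1/k = 1/10 + 1/11 + 1/12 + ... + 1/43
= 1302498148247319299/856326196254765600
≈ 1.521

Sum = 1302498148247319299/856326196254765600 ≈ 1.521


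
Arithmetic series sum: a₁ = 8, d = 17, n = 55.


aₙ = 8 + (55-1)×17 = 926
Sₙ = n(a₁+aₙ)/2 = 55×(8+926)/2
= 55×934/2 = 25685

S_55 = 25685


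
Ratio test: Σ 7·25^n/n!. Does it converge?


aₙ = 7·25^n/n!
a_{n+1}/aₙ = 25^(n+1)/(n+1)! × n!/25^n  (constant 7 cancels)
= 25/(n+1)
L = lim(n→∞) 25/(n+1) = 0
L < 1 → series CONVERGES

Converges (ratio test: L = 0 < 1)


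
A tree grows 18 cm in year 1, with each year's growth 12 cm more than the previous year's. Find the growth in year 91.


aₙ = a₁ + (n-1)d
= 18 + (91-1)×12
= 18 + 1080
= 1098

a_91 = 1098


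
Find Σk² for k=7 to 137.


Σₖ₌7^137 k² = Σₖ₌₁^137 k² − Σₖ₌₁^6 k²
= 137·138·275/6 − 6·7·13/6
= 866525 − 91 = 866434

Σk² = 866434


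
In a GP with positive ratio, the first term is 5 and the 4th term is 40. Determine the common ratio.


r^(n-1) = aₙ/a₁
r^3 = 40/5 = 8
r = 8^(1/3)
= 2

r = 2


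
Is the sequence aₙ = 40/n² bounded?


a₁ = 40, a₂ = 40/4, a₃ = 40/9, ...
0 < aₙ ≤ 40 for all n ≥ 1
The sequence IS bounded

Bounded (0 < aₙ ≤ 40)


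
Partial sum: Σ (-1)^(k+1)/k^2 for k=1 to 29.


S = 1 - 1/4 + 1/9 - 1/16 + 1/25 - 1/36 + 1/49 - 1/64 ± ...
= 0.823
(Full series converges to +π²/12 ≈ +0.8225)

S_29 = 0.823


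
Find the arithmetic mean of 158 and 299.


AM = (158 + 299)/2 = 457/2 = 228.5

AM = 228.5


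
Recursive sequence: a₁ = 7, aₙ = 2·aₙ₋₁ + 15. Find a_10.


Computing step by step:
a_1 = 7
a_2 = 29
a_3 = 73
a_4 = 161
a_5 = 337
a_6 = 689
a_7 = 1393
a_8 = 2801
a_9 = 5617
a_10 = 11249


a_10 = 11249


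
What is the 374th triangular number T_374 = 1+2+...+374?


n(n+1)/2 = 374×375/2 = 140250/2 = 70125

Σk = 70125


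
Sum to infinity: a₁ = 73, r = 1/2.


S∞ = a₁/(1-r) = 73/(1 - 1/2)
= 73/(1/2)
= 146

S∞ = 146


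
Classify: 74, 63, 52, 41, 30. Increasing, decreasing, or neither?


Differences: -11, -11, -11, -11
All differences < 0 → strictly DECREASING

Monotonically decreasing


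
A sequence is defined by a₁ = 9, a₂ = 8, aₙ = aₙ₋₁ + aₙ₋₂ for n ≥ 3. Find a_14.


Computing iteratively: 9, 8, 17, 25, 42, 67, 109, 176, 285, 461, 746, 1207, ...
a_14 = 3160

a_14 = 3160


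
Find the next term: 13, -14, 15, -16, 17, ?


Pattern: alternating sign, magnitude arithmetic (d=1)
Terms: 13, -14, 15, -16, 17
Next term = -18

Next term = -18


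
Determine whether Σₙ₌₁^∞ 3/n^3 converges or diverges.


p-series test: Σ c/n^p converges if p > 1, diverges if p ≤ 1 (constant c > 0 doesn't affect convergence).
p = 3
3 > 1 → CONVERGES

Converges (p = 3 > 1)


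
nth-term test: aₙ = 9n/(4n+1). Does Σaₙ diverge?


lim(n→∞) 9n/(4n+1) = 9/4 = 9/4  (divide numerator and denominator by n)
lim aₙ = 9/4 ≠ 0 → series DIVERGES

Diverges (lim aₙ = 9/4 ≠ 0)


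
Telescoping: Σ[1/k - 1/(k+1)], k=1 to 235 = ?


Telescoping: adjacent terms cancel.
= 1/1 - 1/236
= 1 - 1/236 = 235/236

Sum = 235/236


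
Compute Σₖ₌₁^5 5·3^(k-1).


Sₙ = 5×(3^5 - 1)/(3 - 1)
= 5×(243 - 1)/2
= 5×242/2
= 605

S_5 = 605


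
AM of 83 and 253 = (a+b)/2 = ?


AM = (83 + 253)/2 = 336/2 = 168

AM = 168


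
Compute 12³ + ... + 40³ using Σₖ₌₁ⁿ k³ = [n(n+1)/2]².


Σₖ₌12^40 k³ = [40·41/2]² − [11·12/2]²
= 672400 − 4356 = 668044

Σk³ = 668044


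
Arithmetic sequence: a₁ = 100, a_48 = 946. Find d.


d = (aₙ - a₁)/(n-1)
= (946 - 100)/(48-1)
= 846/47 = 18

d = 18


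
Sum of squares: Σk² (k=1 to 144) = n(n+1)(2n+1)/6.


n = 144
n(n+1)(2n+1)/6 = 144×145×289/6
= 6034320/6 = 1005720

Σk² = 1005720


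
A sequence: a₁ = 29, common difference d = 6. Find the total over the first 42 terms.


aₙ = 29 + (42-1)×6 = 275
Sₙ = n(a₁+aₙ)/2 = 42×(29+275)/2
= 42×304/2 = 6384

S_42 = 6384


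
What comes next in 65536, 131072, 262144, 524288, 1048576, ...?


Pattern: powers of 2: 2ⁿ
Terms: 65536, 131072, 262144, 524288, 1048576
Next term = 2097152

Next term = 2097152


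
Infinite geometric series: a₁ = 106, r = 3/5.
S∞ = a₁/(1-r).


S∞ = a₁/(1-r) = 106/(1 - 3/5)
= 106/(2/5)
= 265

S∞ = 265


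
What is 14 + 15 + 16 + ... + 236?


Σₖ₌14^236 k = Σₖ₌₁^236 k − Σₖ₌₁^13 k
= 236·237/2 − 13·14/2
= 27966 − 91 = 27875

Σk = 27875


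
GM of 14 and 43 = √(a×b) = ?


GM = √(14×43) = √602 = 24.5357

GM = 24.5357


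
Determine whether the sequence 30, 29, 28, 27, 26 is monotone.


Differences: -1, -1, -1, -1
All differences < 0 → strictly DECREASING

Monotonically decreasing


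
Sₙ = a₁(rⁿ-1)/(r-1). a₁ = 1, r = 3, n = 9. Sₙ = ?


Sₙ = 1×(3^9 - 1)/(3 - 1)
= 1×(19683 - 1)/2
= 1×19682/2
= 9841

S_9 = 9841


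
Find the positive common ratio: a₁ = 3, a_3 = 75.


r^(n-1) = aₙ/a₁
r^2 = 75/3 = 25
r = 25^(1/2)
= ±5; taking r > 0 gives r = 5

r = 5


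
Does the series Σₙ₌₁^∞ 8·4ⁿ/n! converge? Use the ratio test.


aₙ = 8·4^n/n!
a_{n+1}/aₙ = 4^(n+1)/(n+1)! × n!/4^n  (constant 8 cancels)
= 4/(n+1)
L = lim(n→∞) 4/(n+1) = 0
L < 1 → series CONVERGES

Converges (ratio test: L = 0 < 1)


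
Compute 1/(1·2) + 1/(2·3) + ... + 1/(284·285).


1/(k(k+1)) = 1/k - 1/(k+1) (partial fractions)
Telescoping: Σ = 1 - 1/285 = 284/285

Sum = 284/285


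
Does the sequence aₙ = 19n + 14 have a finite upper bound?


aₙ = 19n + 14 → as n→∞, aₙ→∞
No finite upper bound exists
The sequence is UNBOUNDED

Unbounded (aₙ → ∞ as n → ∞)


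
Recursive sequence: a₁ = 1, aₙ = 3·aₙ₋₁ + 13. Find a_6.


Computing step by step:
a_1 = 1
a_2 = 16
a_3 = 61
a_4 = 196
a_5 = 601
a_6 = 1816


a_6 = 1816


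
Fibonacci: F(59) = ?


Fibonacci sequence: 1, 1, 2, 3, 5, 8, 13, 21, 34, 55, 89, ...
F(59) = 956722026041

F(59) = 956722026041


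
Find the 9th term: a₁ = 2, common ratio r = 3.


aₙ = a₁·r^(n-1)
= 2×3^8
= 2×6561
= 13122

a_9 = 13122


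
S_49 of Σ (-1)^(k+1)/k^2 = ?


S = 1 - 1/4 + 1/9 - 1/16 + 1/25 - 1/36 + 1/49 - 1/64 ± ...
= 0.8227
(Full series converges to +π²/12 ≈ +0.8225)

S_49 = 0.8227


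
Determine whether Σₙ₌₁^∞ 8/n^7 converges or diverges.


p-series test: Σ c/n^p converges if p > 1, diverges if p ≤ 1 (constant c > 0 doesn't affect convergence).
p = 7
7 > 1 → CONVERGES

Converges (p = 7 > 1)


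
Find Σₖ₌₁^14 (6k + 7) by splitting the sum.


Σ(6k+7) = 6·Σk + 7·n
= 6·105 + 7·14
= 630 + 98 = 728

Σ = 728


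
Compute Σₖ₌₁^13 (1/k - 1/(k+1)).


Telescoping: adjacent terms cancel.
= 1/1 - 1/14
= 1 - 1/14 = 13/14

Sum = 13/14


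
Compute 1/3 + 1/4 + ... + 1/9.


Σₖ₌3^9 1/k = 1/3 + 1/4 + 1/5 + 1/6 + 1/7 + 1/8 + 1/9
= 3349/2520
≈ 1.329

Sum = 3349/2520 ≈ 1.329


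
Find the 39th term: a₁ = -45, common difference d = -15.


aₙ = a₁ + (n-1)d
= -45 + (39-1)×-15
= -45 - 570
= -615

a_39 = -615


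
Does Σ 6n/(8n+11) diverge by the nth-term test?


lim(n→∞) 6n/(8n+11) = 6/8 = 3/4  (divide numerator and denominator by n)
lim aₙ = 3/4 ≠ 0 → series DIVERGES

Diverges (lim aₙ = 3/4 ≠ 0)


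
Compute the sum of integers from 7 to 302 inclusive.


Σₖ₌7^302 k = Σₖ₌₁^302 k − Σₖ₌₁^6 k
= 302·303/2 − 6·7/2
= 45753 − 21 = 45732

Σk = 45732


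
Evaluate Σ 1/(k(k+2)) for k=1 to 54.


1/(k(k+2)) = (1/2)·(1/k - 1/(k+2)) (partial fractions)
Telescoping: Σ = (1/2)·(1 + 1/2 - 1/55 - 1/56) = 4509/6160

Sum = 4509/6160


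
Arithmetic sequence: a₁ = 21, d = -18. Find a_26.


aₙ = a₁ + (n-1)d
= 21 + (26-1)×-18
= 21 - 450
= -429

a_26 = -429


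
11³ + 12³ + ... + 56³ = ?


Σₖ₌11^56 k³ = [56·57/2]² − [10·11/2]²
= 2547216 − 3025 = 2544191

Σk³ = 2544191


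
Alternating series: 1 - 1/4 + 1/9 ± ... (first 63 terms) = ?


S = 1 - 1/4 + 1/9 - 1/16 + 1/25 - 1/36 + 1/49 - 1/64 ± ...
= 0.8226
(Full series converges to +π²/12 ≈ +0.8225)

S_63 = 0.8226


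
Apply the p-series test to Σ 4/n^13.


p-series test: Σ c/n^p converges if p > 1, diverges if p ≤ 1 (constant c > 0 doesn't affect convergence).
p = 13
13 > 1 → CONVERGES

Converges (p = 13 > 1)


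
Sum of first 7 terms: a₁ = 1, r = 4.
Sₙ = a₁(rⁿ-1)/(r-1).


Sₙ = 1×(4^7 - 1)/(4 - 1)
= 1×(16384 - 1)/3
= 1×16383/3
= 5461

S_7 = 5461


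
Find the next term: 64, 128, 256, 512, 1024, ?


Pattern: powers of 2: 2ⁿ
Terms: 64, 128, 256, 512, 1024
Next term = 2048

Next term = 2048


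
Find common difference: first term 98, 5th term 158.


d = (aₙ - a₁)/(n-1)
= (158 - 98)/(5-1)
= 60/4 = 15

d = 15


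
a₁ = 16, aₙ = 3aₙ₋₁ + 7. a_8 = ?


Computing step by step:
a_1 = 16
a_2 = 55
a_3 = 172
a_4 = 523
a_5 = 1576
a_6 = 4735
a_7 = 14212
a_8 = 42643


a_8 = 42643


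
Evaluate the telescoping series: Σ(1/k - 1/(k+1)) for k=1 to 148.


Telescoping: adjacent terms cancel.
= 1/1 - 1/149
= 1 - 1/149 = 148/149

Sum = 148/149


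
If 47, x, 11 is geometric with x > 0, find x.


GM = √(47×11) = √517 = 22.7376

GM = 22.7376


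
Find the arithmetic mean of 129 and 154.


AM = (129 + 154)/2 = 283/2 = 141.5

AM = 141.5


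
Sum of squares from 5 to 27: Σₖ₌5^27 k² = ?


Σₖ₌5^27 k² = Σₖ₌₁^27 k² − Σₖ₌₁^4 k²
= 27·28·55/6 − 4·5·9/6
= 6930 − 30 = 6900

Σk² = 6900


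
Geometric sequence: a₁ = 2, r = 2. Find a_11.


aₙ = a₁·r^(n-1)
= 2×2^10
= 2×1024
= 2048

a_11 = 2048


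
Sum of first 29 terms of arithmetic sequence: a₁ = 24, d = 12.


aₙ = 24 + (29-1)×12 = 360
Sₙ = n(a₁+aₙ)/2 = 29×(24+360)/2
= 29×384/2 = 5568

S_29 = 5568


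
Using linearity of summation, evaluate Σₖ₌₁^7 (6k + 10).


Σ(6k+10) = 6·Σk + 10·n
= 6·28 + 10·7
= 168 + 70 = 238

Σ = 238


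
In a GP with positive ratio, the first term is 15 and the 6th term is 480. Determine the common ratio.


r^(n-1) = aₙ/a₁
r^5 = 480/15 = 32
r = 32^(1/5)
= 2

r = 2


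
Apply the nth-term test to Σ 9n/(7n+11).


lim(n→∞) 9n/(7n+11) = 9/7 = 9/7  (divide numerator and denominator by n)
lim aₙ = 9/7 ≠ 0 → series DIVERGES

Diverges (lim aₙ = 9/7 ≠ 0)


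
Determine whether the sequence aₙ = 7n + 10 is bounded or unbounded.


aₙ = 7n + 10 → as n→∞, aₙ→∞
No finite upper bound exists
The sequence is UNBOUNDED

Unbounded (aₙ → ∞ as n → ∞)


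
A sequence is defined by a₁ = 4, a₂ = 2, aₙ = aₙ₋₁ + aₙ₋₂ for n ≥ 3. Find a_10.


Computing iteratively: 4, 2, 6, 8, 14, 22, 36, 58, 94, 152
a_10 = 152

a_10 = 152


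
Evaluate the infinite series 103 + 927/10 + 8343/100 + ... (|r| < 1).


S∞ = a₁/(1-r) = 103/(1 - 9/10)
= 103/(1/10)
= 1030

S∞ = 1030


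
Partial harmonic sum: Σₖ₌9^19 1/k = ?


Σₖ₌9^19 1/k = 1/9 + 1/10 + 1/11 + ... + 1/19
= 12879365/15519504
≈ 0.8299

Sum = 12879365/15519504 ≈ 0.8299


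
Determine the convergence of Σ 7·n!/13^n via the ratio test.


aₙ = 7·n!/13^n
a_{n+1}/aₙ = (n+1)!/13^(n+1) × 13^n/n!  (constant 7 cancels)
= (n+1)/13
L = lim(n→∞) (n+1)/13 = ∞
L > 1 → series DIVERGES

Diverges (ratio test: L = ∞ > 1)


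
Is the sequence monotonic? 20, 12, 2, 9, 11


Differences: -8, -10, 7, 2
Difference at position 3 is +7 (> 0) but position 1 is -8 (< 0) — sequence both rises and falls
→ NOT monotonic

Not monotonic


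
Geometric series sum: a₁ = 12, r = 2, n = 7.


Sₙ = 12×(2^7 - 1)/(2 - 1)
= 12×(128 - 1)/1
= 12×127/1
= 1524

S_7 = 1524


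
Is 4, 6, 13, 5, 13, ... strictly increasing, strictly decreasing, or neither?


Differences: 2, 7, -8, 8
Difference at position 1 is +2 (> 0) but position 3 is -8 (< 0) — sequence both rises and falls
→ NOT monotonic

Not monotonic


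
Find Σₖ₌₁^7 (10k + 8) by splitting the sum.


Σ(10k+8) = 10·Σk + 8·n
= 10·28 + 8·7
= 280 + 56 = 336

Σ = 336


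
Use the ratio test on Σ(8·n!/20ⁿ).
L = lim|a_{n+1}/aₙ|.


aₙ = 8·n!/20^n
a_{n+1}/aₙ = (n+1)!/20^(n+1) × 20^n/n!  (constant 8 cancels)
= (n+1)/20
L = lim(n→∞) (n+1)/20 = ∞
L > 1 → series DIVERGES

Diverges (ratio test: L = ∞ > 1)


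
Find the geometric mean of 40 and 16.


GM = √(40×16) = √640 = 25.2982

GM = 25.2982


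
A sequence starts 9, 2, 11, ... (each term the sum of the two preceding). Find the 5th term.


Computing iteratively: 9, 2, 11, 13, 24
a_5 = 24

a_5 = 24


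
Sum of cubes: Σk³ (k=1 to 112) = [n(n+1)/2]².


n(n+1)/2 = 112×113/2 = 6328
Σk³ = 6328² = 40043584

Σk³ = 40043584


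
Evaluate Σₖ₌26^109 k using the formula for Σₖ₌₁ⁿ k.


Σₖ₌26^109 k = Σₖ₌₁^109 k − Σₖ₌₁^25 k
= 109·110/2 − 25·26/2
= 5995 − 325 = 5670

Σk = 5670


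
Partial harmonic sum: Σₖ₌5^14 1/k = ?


Σₖ₌5^14 1/k = 1/5 + 1/6 + 1/7 + 1/8 + 1/9 + 1/10 + 1/11 + 1/12 + 1/13 + 1/14
= 420983/360360
≈ 1.1682

Sum = 420983/360360 ≈ 1.1682


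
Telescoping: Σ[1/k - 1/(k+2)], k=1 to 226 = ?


Telescoping with gap 2: two head and two tail terms survive.
= (1 + 1/2) - (1/227 + 1/228)
= 3/2 - 1/227 - 1/228 = 77179/51756

Sum = 77179/51756


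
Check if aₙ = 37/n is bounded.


a₁ = 37, a₂ = 37/2, a₃ = 37/3, ...
0 < aₙ ≤ 37 for all n ≥ 1
Lower bound: 0, Upper bound: 37
The sequence IS bounded

Bounded (0 < aₙ ≤ 37)


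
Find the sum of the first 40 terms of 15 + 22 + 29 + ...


aₙ = 15 + (40-1)×7 = 288
Sₙ = n(a₁+aₙ)/2 = 40×(15+288)/2
= 40×303/2 = 6060

S_40 = 6060


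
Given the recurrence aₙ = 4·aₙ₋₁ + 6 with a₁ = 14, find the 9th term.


Computing step by step:
a_1 = 14
a_2 = 62
a_3 = 254
a_4 = 1022
a_5 = 4094
a_6 = 16382
a_7 = 65534
a_8 = 262142
a_9 = 1048574


a_9 = 1048574


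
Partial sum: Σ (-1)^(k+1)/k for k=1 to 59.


S = 1 - 1/2 + 1/3 - 1/4 + 1/5 - 1/6 + 1/7 - 1/8 ± ...
= 0.7015
(Full series converges to +ln(2) ≈ +0.6931)

S_59 = 0.7015


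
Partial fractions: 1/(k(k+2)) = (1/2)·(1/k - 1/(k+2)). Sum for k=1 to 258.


1/(k(k+2)) = (1/2)·(1/k - 1/(k+2)) (partial fractions)
Telescoping: Σ = (1/2)·(1 + 1/2 - 1/259 - 1/260) = 100491/134680

Sum = 100491/134680


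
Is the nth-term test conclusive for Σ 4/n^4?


lim(n→∞) 4/n^4 = 0
lim aₙ = 0 → nth-term test is INCONCLUSIVE
(Need other tests; this is actually a convergent p-series with p=4 > 1)

Inconclusive (lim aₙ = 0; need another test)


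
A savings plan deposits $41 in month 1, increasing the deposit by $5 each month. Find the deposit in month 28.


aₙ = a₁ + (n-1)d
= 41 + (28-1)×5
= 41 + 135
= 176

a_28 = 176


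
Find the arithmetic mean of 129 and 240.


AM = (129 + 240)/2 = 369/2 = 184.5

AM = 184.5


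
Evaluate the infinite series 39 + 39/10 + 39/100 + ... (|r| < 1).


S∞ = a₁/(1-r) = 39/(1 - 1/10)
= 39/(9/10)
= 130/3

S∞ = 130/3


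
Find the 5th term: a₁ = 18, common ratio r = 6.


aₙ = a₁·r^(n-1)
= 18×6^4
= 18×1296
= 23328

a_5 = 23328


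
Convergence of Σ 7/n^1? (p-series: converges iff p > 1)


p-series test: Σ c/n^p converges if p > 1, diverges if p ≤ 1 (constant c > 0 doesn't affect convergence).
p = 1
1 ≤ 1 → DIVERGES

Diverges (p = 1 ≤ 1)


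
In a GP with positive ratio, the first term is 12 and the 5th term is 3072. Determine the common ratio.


r^(n-1) = aₙ/a₁
r^4 = 3072/12 = 256
r = 256^(1/4)
= ±4; taking r > 0 gives r = 4

r = 4


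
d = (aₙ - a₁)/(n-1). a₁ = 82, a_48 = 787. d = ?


d = (aₙ - a₁)/(n-1)
= (787 - 82)/(48-1)
= 705/47 = 15

d = 15


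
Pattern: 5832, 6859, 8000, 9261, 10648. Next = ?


Pattern: perfect cubes: n³
Terms: 5832, 6859, 8000, 9261, 10648
Next term = 12167

Next term = 12167


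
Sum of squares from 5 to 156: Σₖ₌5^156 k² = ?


Σₖ₌5^156 k² = Σₖ₌₁^156 k² − Σₖ₌₁^4 k²
= 156·157·313/6 − 4·5·9/6
= 1277666 − 30 = 1277636

Σk² = 1277636


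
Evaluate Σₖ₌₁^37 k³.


n(n+1)/2 = 37×38/2 = 703
Σk³ = 703² = 494209

Σk³ = 494209


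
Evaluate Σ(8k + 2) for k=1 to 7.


Σ(8k+2) = 8·Σk + 2·n
= 8·28 + 2·7
= 224 + 14 = 238

Σ = 238


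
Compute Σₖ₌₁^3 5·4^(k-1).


Sₙ = 5×(4^3 - 1)/(4 - 1)
= 5×(64 - 1)/3
= 5×63/3
= 105

S_3 = 105


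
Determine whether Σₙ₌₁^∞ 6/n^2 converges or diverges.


p-series test: Σ c/n^p converges if p > 1, diverges if p ≤ 1 (constant c > 0 doesn't affect convergence).
p = 2
2 > 1 → CONVERGES

Converges (p = 2 > 1)


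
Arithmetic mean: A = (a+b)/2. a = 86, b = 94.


AM = (86 + 94)/2 = 180/2 = 90

AM = 90


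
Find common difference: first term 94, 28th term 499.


d = (aₙ - a₁)/(n-1)
= (499 - 94)/(28-1)
= 405/27 = 15

d = 15


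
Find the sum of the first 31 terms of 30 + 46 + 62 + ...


aₙ = 30 + (31-1)×16 = 510
Sₙ = n(a₁+aₙ)/2 = 31×(30+510)/2
= 31×540/2 = 8370

S_31 = 8370


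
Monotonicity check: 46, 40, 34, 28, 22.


Differences: -6, -6, -6, -6
All differences < 0 → strictly DECREASING

Monotonically decreasing


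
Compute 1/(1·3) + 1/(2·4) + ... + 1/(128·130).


1/(k(k+2)) = (1/2)·(1/k - 1/(k+2)) (partial fractions)
Telescoping: Σ = (1/2)·(1 + 1/2 - 1/129 - 1/130) = 6224/8385

Sum = 6224/8385


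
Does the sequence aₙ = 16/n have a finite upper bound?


a₁ = 16, a₂ = 16/2, a₃ = 16/3, ...
0 < aₙ ≤ 16 for all n ≥ 1
Lower bound: 0, Upper bound: 16
The sequence IS bounded

Bounded (0 < aₙ ≤ 16)


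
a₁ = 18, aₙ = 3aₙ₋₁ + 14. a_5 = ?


Computing step by step:
a_1 = 18
a_2 = 68
a_3 = 218
a_4 = 668
a_5 = 2018


a_5 = 2018


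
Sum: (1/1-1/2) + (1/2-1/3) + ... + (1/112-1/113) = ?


Telescoping: adjacent terms cancel.
= 1/1 - 1/113
= 1 - 1/113 = 112/113

Sum = 112/113


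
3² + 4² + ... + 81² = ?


Σₖ₌3^81 k² = Σₖ₌₁^81 k² − Σₖ₌₁^2 k²
= 81·82·163/6 − 2·3·5/6
= 180441 − 5 = 180436

Σk² = 180436


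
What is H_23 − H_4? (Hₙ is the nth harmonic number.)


Σₖ₌5^23 1/k = 1/5 + 1/6 + 1/7 + ... + 1/23
= 589307197/356948592
≈ 1.651

Sum = 589307197/356948592 ≈ 1.651


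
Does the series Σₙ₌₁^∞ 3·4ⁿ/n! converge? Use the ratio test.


aₙ = 3·4^n/n!
a_{n+1}/aₙ = 4^(n+1)/(n+1)! × n!/4^n  (constant 3 cancels)
= 4/(n+1)
L = lim(n→∞) 4/(n+1) = 0
L < 1 → series CONVERGES

Converges (ratio test: L = 0 < 1)


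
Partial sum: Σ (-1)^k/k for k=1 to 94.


S = -1 + 1/2 - 1/3 + 1/4 - 1/5 + 1/6 - 1/7 + 1/8 ± ...
= -0.6879
(Full series converges to -ln(2) ≈ -0.6931)

S_94 = -0.6879


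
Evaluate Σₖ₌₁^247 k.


n(n+1)/2 = 247×248/2 = 61256/2 = 30628

Σk = 30628


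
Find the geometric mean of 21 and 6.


GM = √(21×6) = √126 = 11.225

GM = 11.225


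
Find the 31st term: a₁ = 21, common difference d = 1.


aₙ = a₁ + (n-1)d
= 21 + (31-1)×1
= 21 + 30
= 51

a_31 = 51


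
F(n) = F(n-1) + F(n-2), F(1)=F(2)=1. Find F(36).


Fibonacci sequence: 1, 1, 2, 3, 5, 8, 13, 21, 34, 55, 89, ...
F(36) = 14930352

F(36) = 14930352


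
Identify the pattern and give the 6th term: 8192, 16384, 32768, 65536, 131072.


Pattern: powers of 2: 2ⁿ
Terms: 8192, 16384, 32768, 65536, 131072
Next term = 262144

Next term = 262144


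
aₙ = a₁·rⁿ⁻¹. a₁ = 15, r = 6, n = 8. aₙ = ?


aₙ = a₁·r^(n-1)
= 15×6^7
= 15×279936
= 4199040

a_8 = 4199040


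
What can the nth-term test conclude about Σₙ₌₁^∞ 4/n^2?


lim(n→∞) 4/n^2 = 0
lim aₙ = 0 → nth-term test is INCONCLUSIVE
(Need other tests; this is actually a convergent p-series with p=2 > 1)

Inconclusive (lim aₙ = 0; need another test)


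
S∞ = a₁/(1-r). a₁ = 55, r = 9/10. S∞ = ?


S∞ = a₁/(1-r) = 55/(1 - 9/10)
= 55/(1/10)
= 550

S∞ = 550


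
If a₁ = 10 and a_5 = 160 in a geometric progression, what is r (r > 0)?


r^(n-1) = aₙ/a₁
r^4 = 160/10 = 16
r = 16^(1/4)
= ±2; taking r > 0 gives r = 2

r = 2


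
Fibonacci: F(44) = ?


Fibonacci sequence: 1, 1, 2, 3, 5, 8, 13, 21, 34, 55, 89, ...
F(44) = 701408733

F(44) = 701408733


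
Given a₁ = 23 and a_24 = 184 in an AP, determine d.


d = (aₙ - a₁)/(n-1)
= (184 - 23)/(24-1)
= 161/23 = 7

d = 7


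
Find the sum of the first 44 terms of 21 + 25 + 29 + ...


aₙ = 21 + (44-1)×4 = 193
Sₙ = n(a₁+aₙ)/2 = 44×(21+193)/2
= 44×214/2 = 4708

S_44 = 4708


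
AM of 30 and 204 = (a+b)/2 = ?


AM = (30 + 204)/2 = 234/2 = 117

AM = 117


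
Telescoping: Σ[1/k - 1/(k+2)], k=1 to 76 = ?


Telescoping with gap 2: two head and two tail terms survive.
= (1 + 1/2) - (1/77 + 1/78)
= 3/2 - 1/77 - 1/78 = 4427/3003

Sum = 4427/3003


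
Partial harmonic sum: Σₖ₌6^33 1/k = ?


Σₖ₌6^33 1/k = 1/6 + 1/7 + 1/8 + ... + 1/33
= 23701413189829/13127595717600
≈ 1.8055

Sum = 23701413189829/13127595717600 ≈ 1.8055


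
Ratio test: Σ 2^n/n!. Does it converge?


aₙ = 2^n/n!
a_{n+1}/aₙ = 2^(n+1)/(n+1)! × n!/2^n
= 2/(n+1)
L = lim(n→∞) 2/(n+1) = 0
L < 1 → series CONVERGES

Converges (ratio test: L = 0 < 1)


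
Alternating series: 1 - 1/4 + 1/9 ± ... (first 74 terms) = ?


S = 1 - 1/4 + 1/9 - 1/16 + 1/25 - 1/36 + 1/49 - 1/64 ± ...
= 0.8224
(Full series converges to +π²/12 ≈ +0.8225)

S_74 = 0.8224


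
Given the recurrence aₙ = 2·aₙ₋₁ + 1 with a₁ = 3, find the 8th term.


Computing step by step:
a_1 = 3
a_2 = 7
a_3 = 15
a_4 = 31
a_5 = 63
a_6 = 127
a_7 = 255
a_8 = 511


a_8 = 511


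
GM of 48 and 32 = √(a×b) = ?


GM = √(48×32) = √1536 = 39.1918

GM = 39.1918


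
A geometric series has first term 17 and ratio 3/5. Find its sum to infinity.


S∞ = a₁/(1-r) = 17/(1 - 3/5)
= 17/(2/5)
= 85/2

S∞ = 85/2


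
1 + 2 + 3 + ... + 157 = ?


n(n+1)/2 = 157×158/2 = 24806/2 = 12403

Σk = 12403


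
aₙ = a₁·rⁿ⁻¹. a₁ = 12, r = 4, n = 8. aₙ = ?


aₙ = a₁·r^(n-1)
= 12×4^7
= 12×16384
= 196608

a_8 = 196608


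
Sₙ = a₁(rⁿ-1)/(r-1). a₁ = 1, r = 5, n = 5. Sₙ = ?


Sₙ = 1×(5^5 - 1)/(5 - 1)
= 1×(3125 - 1)/4
= 1×3124/4
= 781

S_5 = 781


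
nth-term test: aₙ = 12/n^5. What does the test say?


lim(n→∞) 12/n^5 = 0
lim aₙ = 0 → nth-term test is INCONCLUSIVE
(Need other tests; this is actually a convergent p-series with p=5 > 1)

Inconclusive (lim aₙ = 0; need another test)


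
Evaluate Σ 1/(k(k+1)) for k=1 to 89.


1/(k(k+1)) = 1/k - 1/(k+1) (partial fractions)
Telescoping: Σ = 1 - 1/90 = 89/90

Sum = 89/90


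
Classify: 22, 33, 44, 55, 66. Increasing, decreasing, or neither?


Differences: 11, 11, 11, 11
All differences > 0 → strictly INCREASING

Monotonically increasing


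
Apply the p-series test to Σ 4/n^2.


p-series test: Σ c/n^p converges if p > 1, diverges if p ≤ 1 (constant c > 0 doesn't affect convergence).
p = 2
2 > 1 → CONVERGES

Converges (p = 2 > 1)


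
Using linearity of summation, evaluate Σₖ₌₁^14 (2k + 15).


Σ(2k+15) = 2·Σk + 15·n
= 2·105 + 15·14
= 210 + 210 = 420

Σ = 420


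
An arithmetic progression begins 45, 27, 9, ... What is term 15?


aₙ = a₁ + (n-1)d
= 45 + (15-1)×-18
= 45 - 252
= -207

a_15 = -207


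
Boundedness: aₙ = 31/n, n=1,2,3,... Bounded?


a₁ = 31, a₂ = 31/2, a₃ = 31/3, ...
0 < aₙ ≤ 31 for all n ≥ 1
Lower bound: 0, Upper bound: 31
The sequence IS bounded

Bounded (0 < aₙ ≤ 31)


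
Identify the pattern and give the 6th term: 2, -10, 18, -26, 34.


Pattern: alternating sign, magnitude arithmetic (d=8)
Terms: 2, -10, 18, -26, 34
Next term = -42

Next term = -42


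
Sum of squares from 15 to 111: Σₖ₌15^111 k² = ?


Σₖ₌15^111 k² = Σₖ₌₁^111 k² − Σₖ₌₁^14 k²
= 111·112·223/6 − 14·15·29/6
= 462056 − 1015 = 461041

Σk² = 461041


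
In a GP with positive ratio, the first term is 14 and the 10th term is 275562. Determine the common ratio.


r^(n-1) = aₙ/a₁
r^9 = 275562/14 = 19683
r = 19683^(1/9)
= 3

r = 3


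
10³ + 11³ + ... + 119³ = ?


Σₖ₌10^119 k³ = [119·120/2]² − [9·10/2]²
= 50979600 − 2025 = 50977575

Σk³ = 50977575


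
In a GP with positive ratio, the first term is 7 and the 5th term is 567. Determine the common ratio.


r^(n-1) = aₙ/a₁
r^4 = 567/7 = 81
r = 81^(1/4)
= ±3; taking r > 0 gives r = 3

r = 3


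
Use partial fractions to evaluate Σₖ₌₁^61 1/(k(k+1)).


1/(k(k+1)) = 1/k - 1/(k+1) (partial fractions)
Telescoping: Σ = 1 - 1/62 = 61/62

Sum = 61/62


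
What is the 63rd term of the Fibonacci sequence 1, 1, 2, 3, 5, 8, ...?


Fibonacci sequence: 1, 1, 2, 3, 5, 8, 13, 21, 34, 55, 89, ...
F(63) = 6557470319842

F(63) = 6557470319842


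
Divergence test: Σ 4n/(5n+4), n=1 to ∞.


lim(n→∞) 4n/(5n+4) = 4/5 = 4/5  (divide numerator and denominator by n)
lim aₙ = 4/5 ≠ 0 → series DIVERGES

Diverges (lim aₙ = 4/5 ≠ 0)


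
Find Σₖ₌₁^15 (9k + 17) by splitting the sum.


Σ(9k+17) = 9·Σk + 17·n
= 9·120 + 17·15
= 1080 + 255 = 1335

Σ = 1335


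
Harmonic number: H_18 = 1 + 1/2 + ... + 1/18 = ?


H_18 = 1/1 + 1/2 + 1/3 + ... + 1/18
= 14274301/4084080
≈ 3.4951

H_18 = 14274301/4084080 ≈ 3.4951


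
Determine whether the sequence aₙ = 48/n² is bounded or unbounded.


a₁ = 48, a₂ = 48/4, a₃ = 48/9, ...
0 < aₙ ≤ 48 for all n ≥ 1
The sequence IS bounded

Bounded (0 < aₙ ≤ 48)


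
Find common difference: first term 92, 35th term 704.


d = (aₙ - a₁)/(n-1)
= (704 - 92)/(35-1)
= 612/34 = 18

d = 18


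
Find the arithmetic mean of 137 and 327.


AM = (137 + 327)/2 = 464/2 = 232

AM = 232


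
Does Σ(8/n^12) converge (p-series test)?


p-series test: Σ c/n^p converges if p > 1, diverges if p ≤ 1 (constant c > 0 doesn't affect convergence).
p = 12
12 > 1 → CONVERGES

Converges (p = 12 > 1)


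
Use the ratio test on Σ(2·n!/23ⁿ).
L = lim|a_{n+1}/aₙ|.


aₙ = 2·n!/23^n
a_{n+1}/aₙ = (n+1)!/23^(n+1) × 23^n/n!  (constant 2 cancels)
= (n+1)/23
L = lim(n→∞) (n+1)/23 = ∞
L > 1 → series DIVERGES

Diverges (ratio test: L = ∞ > 1)


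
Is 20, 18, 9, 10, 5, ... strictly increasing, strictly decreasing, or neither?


Differences: -2, -9, 1, -5
Difference at position 3 is +1 (> 0) but position 1 is -2 (< 0) — sequence both rises and falls
→ NOT monotonic

Not monotonic


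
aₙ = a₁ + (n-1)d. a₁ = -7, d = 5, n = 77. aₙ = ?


aₙ = a₁ + (n-1)d
= -7 + (77-1)×5
= -7 + 380
= 373

a_77 = 373


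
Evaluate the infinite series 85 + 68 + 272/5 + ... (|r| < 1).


S∞ = a₁/(1-r) = 85/(1 - 4/5)
= 85/(1/5)
= 425

S∞ = 425


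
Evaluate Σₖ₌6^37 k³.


Σₖ₌6^37 k³ = [37·38/2]² − [5·6/2]²
= 494209 − 225 = 493984

Σk³ = 493984


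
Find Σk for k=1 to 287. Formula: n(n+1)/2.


n(n+1)/2 = 287×288/2 = 82656/2 = 41328

Σk = 41328


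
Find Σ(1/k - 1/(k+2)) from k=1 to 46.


Telescoping with gap 2: two head and two tail terms survive.
= (1 + 1/2) - (1/47 + 1/48)
= 3/2 - 1/47 - 1/48 = 3289/2256

Sum = 3289/2256


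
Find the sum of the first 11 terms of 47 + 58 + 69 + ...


aₙ = 47 + (11-1)×11 = 157
Sₙ = n(a₁+aₙ)/2 = 11×(47+157)/2
= 11×204/2 = 1122

S_11 = 1122


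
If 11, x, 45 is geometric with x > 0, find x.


GM = √(11×45) = √495 = 22.2486

GM = 22.2486


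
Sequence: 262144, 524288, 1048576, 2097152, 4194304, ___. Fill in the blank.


Pattern: powers of 2: 2ⁿ
Terms: 262144, 524288, 1048576, 2097152, 4194304
Next term = 8388608

Next term = 8388608


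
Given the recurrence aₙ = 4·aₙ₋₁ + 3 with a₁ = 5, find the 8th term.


Computing step by step:
a_1 = 5
a_2 = 23
a_3 = 95
a_4 = 383
a_5 = 1535
a_6 = 6143
a_7 = 24575
a_8 = 98303


a_8 = 98303


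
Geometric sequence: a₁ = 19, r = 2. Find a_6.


aₙ = a₁·r^(n-1)
= 19×2^5
= 19×32
= 608

a_6 = 608


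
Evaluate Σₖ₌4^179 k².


Σₖ₌4^179 k² = Σₖ₌₁^179 k² − Σₖ₌₁^3 k²
= 179·180·359/6 − 3·4·7/6
= 1927830 − 14 = 1927816

Σk² = 1927816


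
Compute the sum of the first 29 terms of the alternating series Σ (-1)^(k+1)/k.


S = 1 - 1/2 + 1/3 - 1/4 + 1/5 - 1/6 + 1/7 - 1/8 ± ...
= 0.7101
(Full series converges to +ln(2) ≈ +0.6931)

S_29 = 0.7101


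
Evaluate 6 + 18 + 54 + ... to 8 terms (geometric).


Sₙ = 6×(3^8 - 1)/(3 - 1)
= 6×(6561 - 1)/2
= 6×6560/2
= 19680

S_8 = 19680


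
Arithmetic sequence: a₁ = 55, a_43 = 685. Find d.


d = (aₙ - a₁)/(n-1)
= (685 - 55)/(43-1)
= 630/42 = 15

d = 15


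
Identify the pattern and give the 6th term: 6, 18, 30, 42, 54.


Pattern: arithmetic (d=12)
Terms: 6, 18, 30, 42, 54
Next term = 66

Next term = 66
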